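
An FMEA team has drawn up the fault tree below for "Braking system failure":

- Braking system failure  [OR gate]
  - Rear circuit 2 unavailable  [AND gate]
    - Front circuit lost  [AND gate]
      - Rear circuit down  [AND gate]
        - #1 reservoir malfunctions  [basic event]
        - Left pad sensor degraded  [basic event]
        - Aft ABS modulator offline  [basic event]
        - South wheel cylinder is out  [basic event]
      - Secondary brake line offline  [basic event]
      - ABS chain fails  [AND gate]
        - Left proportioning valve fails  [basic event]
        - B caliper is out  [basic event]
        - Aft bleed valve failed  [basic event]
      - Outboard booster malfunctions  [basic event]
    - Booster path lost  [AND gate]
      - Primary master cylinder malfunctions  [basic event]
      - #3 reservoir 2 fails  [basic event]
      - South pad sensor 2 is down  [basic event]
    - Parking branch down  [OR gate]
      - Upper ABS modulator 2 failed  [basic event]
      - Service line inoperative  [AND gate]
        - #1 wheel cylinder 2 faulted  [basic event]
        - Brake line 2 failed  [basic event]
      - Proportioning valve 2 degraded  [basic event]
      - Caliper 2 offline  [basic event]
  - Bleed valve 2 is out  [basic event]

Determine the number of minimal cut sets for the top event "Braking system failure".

5

Rear circuit down [AND]: one cut set from each child combined → 1 × 1 × 1 × 1 = 1 cut set(s).
ABS chain fails [AND]: one cut set from each child combined → 1 × 1 × 1 = 1 cut set(s).
Front circuit lost [AND]: one cut set from each child combined → 1 × 1 × 1 × 1 = 1 cut set(s).
Booster path lost [AND]: one cut set from each child combined → 1 × 1 × 1 = 1 cut set(s).
Service line inoperative [AND]: one cut set from each child combined → 1 × 1 = 1 cut set(s).
Parking branch down [OR]: union of children's cut sets → 4 cut set(s).
Rear circuit 2 unavailable [AND]: one cut set from each child combined → 1 × 1 × 4 = 4 cut set(s).
Braking system failure [OR]: union of children's cut sets → 5 cut set(s).
Minimal cut sets: {#1 reservoir malfunctions, #3 reservoir 2 fails, Aft ABS modulator offline, Aft bleed valve failed, B caliper is out, Left pad sensor degraded, Left proportioning valve fails, Outboard booster malfunctions, Primary master cylinder malfunctions, Secondary brake line offline, South pad sensor 2 is down, South wheel cylinder is out, Upper ABS modulator 2 failed}; {#1 reservoir malfunctions, #1 wheel cylinder 2 faulted, #3 reservoir 2 fails, Aft ABS modulator offline, Aft bleed valve failed, B caliper is out, Brake line 2 failed, Left pad sensor degraded, Left proportioning valve fails, Outboard booster malfunctions, Primary master cylinder malfunctions, Secondary brake line offline, South pad sensor 2 is down, South wheel cylinder is out}; {#1 reservoir malfunctions, #3 reservoir 2 fails, Aft ABS modulator offline, Aft bleed valve failed, B caliper is out, Left pad sensor degraded, Left proportioning valve fails, Outboard booster malfunctions, Primary master cylinder malfunctions, Proportioning valve 2 degraded, Secondary brake line offline, South pad sensor 2 is down, South wheel cylinder is out}; {#1 reservoir malfunctions, #3 reservoir 2 fails, Aft ABS modulator offline, Aft bleed valve failed, B caliper is out, Caliper 2 offline, Left pad sensor degraded, Left proportioning valve fails, Outboard booster malfunctions, Primary master cylinder malfunctions, Secondary brake line offline, South pad sensor 2 is down, South wheel cylinder is out}; {Bleed valve 2 is out}.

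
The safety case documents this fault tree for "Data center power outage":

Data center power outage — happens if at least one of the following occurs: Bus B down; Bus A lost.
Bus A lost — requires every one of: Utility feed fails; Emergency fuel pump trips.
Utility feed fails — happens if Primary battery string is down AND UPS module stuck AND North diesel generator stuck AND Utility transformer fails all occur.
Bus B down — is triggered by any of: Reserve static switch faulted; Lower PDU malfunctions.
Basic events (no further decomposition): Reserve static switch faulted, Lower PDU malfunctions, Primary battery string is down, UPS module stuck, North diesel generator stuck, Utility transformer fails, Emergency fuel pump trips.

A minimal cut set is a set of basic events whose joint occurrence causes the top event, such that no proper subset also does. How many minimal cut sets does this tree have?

3

Bus B down [OR]: union of children's cut sets → 2 cut set(s).
Utility feed fails [AND]: one cut set from each child combined → 1 × 1 × 1 × 1 = 1 cut set(s).
Bus A lost [AND]: one cut set from each child combined → 1 × 1 = 1 cut set(s).
Data center power outage [OR]: union of children's cut sets → 3 cut set(s).
Minimal cut sets: {Reserve static switch faulted}; {Lower PDU malfunctions}; {Emergency fuel pump trips, North diesel generator stuck, Primary battery string is down, UPS module stuck, Utility transformer fails}.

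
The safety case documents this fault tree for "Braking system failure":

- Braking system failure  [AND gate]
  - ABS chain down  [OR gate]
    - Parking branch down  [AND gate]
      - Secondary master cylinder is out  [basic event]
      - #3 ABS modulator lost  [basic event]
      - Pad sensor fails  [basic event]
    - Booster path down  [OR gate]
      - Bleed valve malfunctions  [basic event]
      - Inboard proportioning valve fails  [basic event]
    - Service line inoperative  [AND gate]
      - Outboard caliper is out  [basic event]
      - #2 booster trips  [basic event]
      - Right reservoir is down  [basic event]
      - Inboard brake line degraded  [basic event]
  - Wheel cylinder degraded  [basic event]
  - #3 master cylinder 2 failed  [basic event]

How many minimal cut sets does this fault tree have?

Parking branch down [AND]: one cut set from each child combined → 1 × 1 × 1 = 1 cut set(s).
Booster path down [OR]: union of children's cut sets → 2 cut set(s).
Service line inoperative [AND]: one cut set from each child combined → 1 × 1 × 1 × 1 = 1 cut set(s).
ABS chain down [OR]: union of children's cut sets → 4 cut set(s).
Braking system failure [AND]: one cut set from each child combined → 4 × 1 × 1 = 4 cut set(s).
Minimal cut sets: {#3 ABS modulator lost, #3 master cylinder 2 failed, Pad sensor fails, Secondary master cylinder is out, Wheel cylinder degraded}; {#3 master cylinder 2 failed, Bleed valve malfunctions, Wheel cylinder degraded}; {#3 master cylinder 2 failed, Inboard proportioning valve fails, Wheel cylinder degraded}; {#2 booster trips, #3 master cylinder 2 failed, Inboard brake line degraded, Outboard caliper is out, Right reservoir is down, Wheel cylinder degraded}.

4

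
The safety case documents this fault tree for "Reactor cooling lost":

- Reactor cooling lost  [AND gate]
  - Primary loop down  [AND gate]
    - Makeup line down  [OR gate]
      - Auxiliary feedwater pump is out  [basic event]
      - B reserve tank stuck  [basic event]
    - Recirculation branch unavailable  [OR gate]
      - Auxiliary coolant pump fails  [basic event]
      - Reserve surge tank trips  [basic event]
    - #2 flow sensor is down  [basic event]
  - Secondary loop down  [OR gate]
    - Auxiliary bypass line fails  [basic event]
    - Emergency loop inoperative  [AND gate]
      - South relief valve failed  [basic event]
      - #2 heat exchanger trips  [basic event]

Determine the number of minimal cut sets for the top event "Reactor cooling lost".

8

Makeup line down [OR]: union of children's cut sets → 2 cut set(s).
Recirculation branch unavailable [OR]: union of children's cut sets → 2 cut set(s).
Primary loop down [AND]: one cut set from each child combined → 2 × 2 × 1 = 4 cut set(s).
Emergency loop inoperative [AND]: one cut set from each child combined → 1 × 1 = 1 cut set(s).
Secondary loop down [OR]: union of children's cut sets → 2 cut set(s).
Reactor cooling lost [AND]: one cut set from each child combined → 4 × 2 = 8 cut set(s).
Minimal cut sets: {#2 flow sensor is down, Auxiliary bypass line fails, Auxiliary coolant pump fails, Auxiliary feedwater pump is out}; {#2 flow sensor is down, #2 heat exchanger trips, Auxiliary coolant pump fails, Auxiliary feedwater pump is out, South relief valve failed}; {#2 flow sensor is down, Auxiliary bypass line fails, Auxiliary feedwater pump is out, Reserve surge tank trips}; {#2 flow sensor is down, #2 heat exchanger trips, Auxiliary feedwater pump is out, Reserve surge tank trips, South relief valve failed}; {#2 flow sensor is down, Auxiliary bypass line fails, Auxiliary coolant pump fails, B reserve tank stuck}; {#2 flow sensor is down, #2 heat exchanger trips, Auxiliary coolant pump fails, B reserve tank stuck, South relief valve failed}; {#2 flow sensor is down, Auxiliary bypass line fails, B reserve tank stuck, Reserve surge tank trips}; {#2 flow sensor is down, #2 heat exchanger trips, B reserve tank stuck, Reserve surge tank trips, South relief valve failed}.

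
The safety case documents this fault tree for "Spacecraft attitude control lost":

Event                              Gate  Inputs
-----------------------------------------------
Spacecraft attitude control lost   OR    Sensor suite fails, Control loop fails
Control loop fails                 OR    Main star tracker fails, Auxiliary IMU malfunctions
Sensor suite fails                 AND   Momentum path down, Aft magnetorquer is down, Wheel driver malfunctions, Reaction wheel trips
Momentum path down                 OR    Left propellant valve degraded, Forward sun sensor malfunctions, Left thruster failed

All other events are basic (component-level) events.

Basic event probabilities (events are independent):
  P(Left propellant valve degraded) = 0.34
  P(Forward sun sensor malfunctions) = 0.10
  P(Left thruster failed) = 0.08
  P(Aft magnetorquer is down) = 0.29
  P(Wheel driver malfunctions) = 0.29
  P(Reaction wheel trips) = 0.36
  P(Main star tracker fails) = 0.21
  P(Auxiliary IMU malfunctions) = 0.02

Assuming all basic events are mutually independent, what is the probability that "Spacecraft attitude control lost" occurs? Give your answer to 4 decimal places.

P(Momentum path down) [OR] = 1 − (1−0.34) × (1−0.10) × (1−0.08) = 0.453520
P(Sensor suite fails) [AND] = 0.453520 × 0.29 × 0.29 × 0.36 = 0.013731
P(Control loop fails) [OR] = 1 − (1−0.21) × (1−0.02) = 0.225800
P(Spacecraft attitude control lost) [OR] = 1 − (1−0.013731) × (1−0.225800) = 0.236431
Rounded to 4 decimal places: P(Spacecraft attitude control lost) ≈ 0.2364.

0.2364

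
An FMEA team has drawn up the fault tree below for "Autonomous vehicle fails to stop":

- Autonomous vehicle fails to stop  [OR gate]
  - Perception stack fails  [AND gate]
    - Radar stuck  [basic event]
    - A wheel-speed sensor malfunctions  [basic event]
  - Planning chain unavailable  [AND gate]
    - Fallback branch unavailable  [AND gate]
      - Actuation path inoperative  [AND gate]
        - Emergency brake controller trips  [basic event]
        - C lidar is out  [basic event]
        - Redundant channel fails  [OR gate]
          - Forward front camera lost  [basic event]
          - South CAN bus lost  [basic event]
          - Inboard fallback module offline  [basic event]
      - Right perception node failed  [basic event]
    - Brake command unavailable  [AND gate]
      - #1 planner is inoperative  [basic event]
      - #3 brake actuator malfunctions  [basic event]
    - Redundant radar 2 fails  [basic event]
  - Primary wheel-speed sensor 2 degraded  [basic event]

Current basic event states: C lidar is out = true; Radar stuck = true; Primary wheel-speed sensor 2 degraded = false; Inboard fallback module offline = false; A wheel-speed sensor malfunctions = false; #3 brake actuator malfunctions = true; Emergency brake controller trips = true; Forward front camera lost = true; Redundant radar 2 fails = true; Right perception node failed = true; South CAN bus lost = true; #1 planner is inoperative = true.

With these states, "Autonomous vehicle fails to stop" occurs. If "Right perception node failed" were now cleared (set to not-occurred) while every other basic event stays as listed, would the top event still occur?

No

Counterfactual: set "Right perception node failed" to not occurred.
Perception stack fails [AND]: Radar stuck=occurs, A wheel-speed sensor malfunctions=not → not all inputs occur → does not occur.
Redundant channel fails [OR]: Forward front camera lost=occurs, South CAN bus lost=occurs, Inboard fallback module offline=not → at least one input occurs → occurs.
Actuation path inoperative [AND]: Emergency brake controller trips=occurs, C lidar is out=occurs, Redundant channel fails=occurs → all inputs occur → occurs.
Fallback branch unavailable [AND]: Actuation path inoperative=occurs, Right perception node failed=not → not all inputs occur → does not occur.
Brake command unavailable [AND]: #1 planner is inoperative=occurs, #3 brake actuator malfunctions=occurs → all inputs occur → occurs.
Planning chain unavailable [AND]: Fallback branch unavailable=not, Brake command unavailable=occurs, Redundant radar 2 fails=occurs → not all inputs occur → does not occur.
Autonomous vehicle fails to stop [OR]: Perception stack fails=not, Planning chain unavailable=not, Primary wheel-speed sensor 2 degraded=not → no input occurs → does not occur.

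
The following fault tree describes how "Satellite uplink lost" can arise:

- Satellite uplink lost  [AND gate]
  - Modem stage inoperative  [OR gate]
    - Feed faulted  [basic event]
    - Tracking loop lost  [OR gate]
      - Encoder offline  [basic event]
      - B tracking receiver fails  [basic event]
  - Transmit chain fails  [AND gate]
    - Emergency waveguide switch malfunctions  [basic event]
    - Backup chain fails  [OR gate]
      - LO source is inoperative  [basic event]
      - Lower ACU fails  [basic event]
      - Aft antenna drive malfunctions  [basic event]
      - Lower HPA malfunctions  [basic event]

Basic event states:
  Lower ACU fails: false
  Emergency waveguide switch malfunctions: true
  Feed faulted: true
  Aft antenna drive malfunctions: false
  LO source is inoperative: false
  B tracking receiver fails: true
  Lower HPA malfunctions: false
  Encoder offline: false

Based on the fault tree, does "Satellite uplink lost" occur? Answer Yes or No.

No

Tracking loop lost [OR]: Encoder offline=not, B tracking receiver fails=occurs → at least one input occurs → occurs.
Modem stage inoperative [OR]: Feed faulted=occurs, Tracking loop lost=occurs → at least one input occurs → occurs.
Backup chain fails [OR]: LO source is inoperative=not, Lower ACU fails=not, Aft antenna drive malfunctions=not, Lower HPA malfunctions=not → no input occurs → does not occur.
Transmit chain fails [AND]: Emergency waveguide switch malfunctions=occurs, Backup chain fails=not → not all inputs occur → does not occur.
Satellite uplink lost [AND]: Modem stage inoperative=occurs, Transmit chain fails=not → not all inputs occur → does not occur.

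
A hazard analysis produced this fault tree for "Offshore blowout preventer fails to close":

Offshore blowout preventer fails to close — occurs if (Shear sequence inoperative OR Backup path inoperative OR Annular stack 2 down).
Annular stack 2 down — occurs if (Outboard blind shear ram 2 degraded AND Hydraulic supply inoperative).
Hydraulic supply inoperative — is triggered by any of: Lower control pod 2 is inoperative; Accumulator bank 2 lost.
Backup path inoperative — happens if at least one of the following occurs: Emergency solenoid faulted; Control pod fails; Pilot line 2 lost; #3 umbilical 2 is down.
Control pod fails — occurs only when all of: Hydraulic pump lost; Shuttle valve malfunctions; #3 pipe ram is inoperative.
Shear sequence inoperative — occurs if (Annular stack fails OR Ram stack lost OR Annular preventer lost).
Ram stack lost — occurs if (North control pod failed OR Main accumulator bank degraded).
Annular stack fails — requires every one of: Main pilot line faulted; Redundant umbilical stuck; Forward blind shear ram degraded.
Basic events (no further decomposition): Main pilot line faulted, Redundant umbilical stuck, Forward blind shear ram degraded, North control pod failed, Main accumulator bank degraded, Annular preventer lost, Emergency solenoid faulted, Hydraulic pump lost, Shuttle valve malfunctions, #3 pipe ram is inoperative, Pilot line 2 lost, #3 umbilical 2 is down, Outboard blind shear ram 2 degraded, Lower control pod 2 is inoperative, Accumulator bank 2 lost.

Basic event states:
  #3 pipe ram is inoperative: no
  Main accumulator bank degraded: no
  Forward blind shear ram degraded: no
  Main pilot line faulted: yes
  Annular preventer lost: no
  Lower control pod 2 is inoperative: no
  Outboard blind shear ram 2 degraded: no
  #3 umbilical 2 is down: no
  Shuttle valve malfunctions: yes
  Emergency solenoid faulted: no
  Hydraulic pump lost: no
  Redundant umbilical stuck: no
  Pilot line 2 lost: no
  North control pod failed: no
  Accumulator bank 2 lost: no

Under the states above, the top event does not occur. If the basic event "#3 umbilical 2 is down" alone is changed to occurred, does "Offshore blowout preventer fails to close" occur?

Counterfactual: set "#3 umbilical 2 is down" to occurred.
Annular stack fails [AND]: Main pilot line faulted=occurs, Redundant umbilical stuck=not, Forward blind shear ram degraded=not → not all inputs occur → does not occur.
Ram stack lost [OR]: North control pod failed=not, Main accumulator bank degraded=not → no input occurs → does not occur.
Shear sequence inoperative [OR]: Annular stack fails=not, Ram stack lost=not, Annular preventer lost=not → no input occurs → does not occur.
Control pod fails [AND]: Hydraulic pump lost=not, Shuttle valve malfunctions=occurs, #3 pipe ram is inoperative=not → not all inputs occur → does not occur.
Backup path inoperative [OR]: Emergency solenoid faulted=not, Control pod fails=not, Pilot line 2 lost=not, #3 umbilical 2 is down=occurs → at least one input occurs → occurs.
Hydraulic supply inoperative [OR]: Lower control pod 2 is inoperative=not, Accumulator bank 2 lost=not → no input occurs → does not occur.
Annular stack 2 down [AND]: Outboard blind shear ram 2 degraded=not, Hydraulic supply inoperative=not → not all inputs occur → does not occur.
Offshore blowout preventer fails to close [OR]: Shear sequence inoperative=not, Backup path inoperative=occurs, Annular stack 2 down=not → at least one input occurs → occurs.

Yes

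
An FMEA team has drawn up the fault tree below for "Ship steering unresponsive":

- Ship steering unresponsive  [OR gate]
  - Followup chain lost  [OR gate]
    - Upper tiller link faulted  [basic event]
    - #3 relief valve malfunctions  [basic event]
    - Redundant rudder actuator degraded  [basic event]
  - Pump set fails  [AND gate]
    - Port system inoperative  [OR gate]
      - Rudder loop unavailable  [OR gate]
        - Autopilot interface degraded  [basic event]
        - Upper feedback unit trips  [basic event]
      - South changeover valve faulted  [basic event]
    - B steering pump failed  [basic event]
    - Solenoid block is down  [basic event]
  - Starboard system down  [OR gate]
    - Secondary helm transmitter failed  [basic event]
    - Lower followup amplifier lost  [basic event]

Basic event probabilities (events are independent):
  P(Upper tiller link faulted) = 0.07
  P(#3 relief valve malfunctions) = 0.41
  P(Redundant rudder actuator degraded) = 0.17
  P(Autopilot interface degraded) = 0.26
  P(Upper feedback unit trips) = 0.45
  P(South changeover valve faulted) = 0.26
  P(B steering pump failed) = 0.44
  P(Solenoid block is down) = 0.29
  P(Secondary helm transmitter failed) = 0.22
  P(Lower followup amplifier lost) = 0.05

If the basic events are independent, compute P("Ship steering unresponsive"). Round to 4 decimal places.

0.6926

P(Followup chain lost) [OR] = 1 − (1−0.07) × (1−0.41) × (1−0.17) = 0.544579
P(Rudder loop unavailable) [OR] = 1 − (1−0.26) × (1−0.45) = 0.593000
P(Port system inoperative) [OR] = 1 − (1−0.593000) × (1−0.26) = 0.698820
P(Pump set fails) [AND] = 0.698820 × 0.44 × 0.29 = 0.089169
P(Starboard system down) [OR] = 1 − (1−0.22) × (1−0.05) = 0.259000
P(Ship steering unresponsive) [OR] = 1 − (1−0.544579) × (1−0.089169) × (1−0.259000) = 0.692625
Rounded to 4 decimal places: P(Ship steering unresponsive) ≈ 0.6926.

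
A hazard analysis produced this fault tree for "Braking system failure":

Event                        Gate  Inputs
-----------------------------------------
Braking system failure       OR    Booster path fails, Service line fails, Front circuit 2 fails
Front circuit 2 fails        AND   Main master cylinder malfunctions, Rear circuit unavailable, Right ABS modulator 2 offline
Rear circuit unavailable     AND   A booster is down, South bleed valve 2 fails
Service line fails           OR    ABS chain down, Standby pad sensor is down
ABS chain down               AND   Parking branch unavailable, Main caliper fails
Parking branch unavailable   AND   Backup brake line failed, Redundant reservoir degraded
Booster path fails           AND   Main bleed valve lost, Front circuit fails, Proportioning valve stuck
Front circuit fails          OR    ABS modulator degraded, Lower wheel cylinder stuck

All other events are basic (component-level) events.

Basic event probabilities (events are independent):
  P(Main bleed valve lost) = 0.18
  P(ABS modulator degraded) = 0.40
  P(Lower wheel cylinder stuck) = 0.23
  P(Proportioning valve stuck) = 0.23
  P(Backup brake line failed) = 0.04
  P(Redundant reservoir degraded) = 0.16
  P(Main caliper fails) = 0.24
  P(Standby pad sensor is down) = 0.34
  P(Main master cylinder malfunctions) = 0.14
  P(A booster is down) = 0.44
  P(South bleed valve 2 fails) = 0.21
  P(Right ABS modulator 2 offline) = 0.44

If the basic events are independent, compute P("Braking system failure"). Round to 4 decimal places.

0.3594

P(Front circuit fails) [OR] = 1 − (1−0.40) × (1−0.23) = 0.538000
P(Booster path fails) [AND] = 0.18 × 0.538000 × 0.23 = 0.022273
P(Parking branch unavailable) [AND] = 0.04 × 0.16 = 0.006400
P(ABS chain down) [AND] = 0.006400 × 0.24 = 0.001536
P(Service line fails) [OR] = 1 − (1−0.001536) × (1−0.34) = 0.341014
P(Rear circuit unavailable) [AND] = 0.44 × 0.21 = 0.092400
P(Front circuit 2 fails) [AND] = 0.14 × 0.092400 × 0.44 = 0.005692
P(Braking system failure) [OR] = 1 − (1−0.022273) × (1−0.341014) × (1−0.005692) = 0.359359
Rounded to 4 decimal places: P(Braking system failure) ≈ 0.3594.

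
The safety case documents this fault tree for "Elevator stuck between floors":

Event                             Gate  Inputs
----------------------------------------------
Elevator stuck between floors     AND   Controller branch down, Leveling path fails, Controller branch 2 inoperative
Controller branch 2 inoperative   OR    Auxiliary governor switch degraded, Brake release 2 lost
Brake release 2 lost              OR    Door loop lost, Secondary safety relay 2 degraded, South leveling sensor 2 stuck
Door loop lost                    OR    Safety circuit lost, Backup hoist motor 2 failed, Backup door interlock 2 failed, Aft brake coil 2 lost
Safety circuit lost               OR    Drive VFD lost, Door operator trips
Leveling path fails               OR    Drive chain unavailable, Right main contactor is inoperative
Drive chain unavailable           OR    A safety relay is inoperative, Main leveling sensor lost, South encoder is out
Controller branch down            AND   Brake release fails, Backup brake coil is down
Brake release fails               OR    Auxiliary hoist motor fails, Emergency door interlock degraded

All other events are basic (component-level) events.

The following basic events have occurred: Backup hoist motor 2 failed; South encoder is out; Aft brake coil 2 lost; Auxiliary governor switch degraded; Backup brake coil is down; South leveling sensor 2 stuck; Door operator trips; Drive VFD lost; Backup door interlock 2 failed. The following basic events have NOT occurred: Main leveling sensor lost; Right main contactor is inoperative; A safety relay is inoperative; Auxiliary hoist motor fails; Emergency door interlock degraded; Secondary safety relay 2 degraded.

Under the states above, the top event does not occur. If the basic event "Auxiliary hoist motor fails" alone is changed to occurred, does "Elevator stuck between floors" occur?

Counterfactual: set "Auxiliary hoist motor fails" to occurred.
Brake release fails [OR]: Auxiliary hoist motor fails=occurs, Emergency door interlock degraded=not → at least one input occurs → occurs.
Controller branch down [AND]: Brake release fails=occurs, Backup brake coil is down=occurs → all inputs occur → occurs.
Drive chain unavailable [OR]: A safety relay is inoperative=not, Main leveling sensor lost=not, South encoder is out=occurs → at least one input occurs → occurs.
Leveling path fails [OR]: Drive chain unavailable=occurs, Right main contactor is inoperative=not → at least one input occurs → occurs.
Safety circuit lost [OR]: Drive VFD lost=occurs, Door operator trips=occurs → at least one input occurs → occurs.
Door loop lost [OR]: Safety circuit lost=occurs, Backup hoist motor 2 failed=occurs, Backup door interlock 2 failed=occurs, Aft brake coil 2 lost=occurs → at least one input occurs → occurs.
Brake release 2 lost [OR]: Door loop lost=occurs, Secondary safety relay 2 degraded=not, South leveling sensor 2 stuck=occurs → at least one input occurs → occurs.
Controller branch 2 inoperative [OR]: Auxiliary governor switch degraded=occurs, Brake release 2 lost=occurs → at least one input occurs → occurs.
Elevator stuck between floors [AND]: Controller branch down=occurs, Leveling path fails=occurs, Controller branch 2 inoperative=occurs → all inputs occur → occurs.

Yes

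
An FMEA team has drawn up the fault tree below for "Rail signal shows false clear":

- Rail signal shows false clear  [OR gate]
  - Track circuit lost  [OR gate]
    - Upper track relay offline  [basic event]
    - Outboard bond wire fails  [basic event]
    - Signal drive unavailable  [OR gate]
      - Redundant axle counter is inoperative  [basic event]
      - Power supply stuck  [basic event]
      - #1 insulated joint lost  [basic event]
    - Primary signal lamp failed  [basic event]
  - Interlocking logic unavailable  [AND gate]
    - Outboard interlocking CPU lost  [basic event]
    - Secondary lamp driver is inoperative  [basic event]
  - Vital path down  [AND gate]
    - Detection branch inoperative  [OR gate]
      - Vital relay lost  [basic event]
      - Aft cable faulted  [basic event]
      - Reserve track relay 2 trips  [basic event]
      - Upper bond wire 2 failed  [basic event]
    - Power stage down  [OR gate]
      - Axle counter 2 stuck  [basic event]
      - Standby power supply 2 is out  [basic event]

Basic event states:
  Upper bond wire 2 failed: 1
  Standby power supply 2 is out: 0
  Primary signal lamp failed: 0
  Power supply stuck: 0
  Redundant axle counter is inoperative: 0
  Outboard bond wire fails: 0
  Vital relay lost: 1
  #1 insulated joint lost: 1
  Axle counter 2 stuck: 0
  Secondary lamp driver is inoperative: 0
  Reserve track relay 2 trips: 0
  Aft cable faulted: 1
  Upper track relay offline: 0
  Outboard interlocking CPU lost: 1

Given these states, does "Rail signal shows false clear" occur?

Yes

Signal drive unavailable [OR]: Redundant axle counter is inoperative=not, Power supply stuck=not, #1 insulated joint lost=occurs → at least one input occurs → occurs.
Track circuit lost [OR]: Upper track relay offline=not, Outboard bond wire fails=not, Signal drive unavailable=occurs, Primary signal lamp failed=not → at least one input occurs → occurs.
Interlocking logic unavailable [AND]: Outboard interlocking CPU lost=occurs, Secondary lamp driver is inoperative=not → not all inputs occur → does not occur.
Detection branch inoperative [OR]: Vital relay lost=occurs, Aft cable faulted=occurs, Reserve track relay 2 trips=not, Upper bond wire 2 failed=occurs → at least one input occurs → occurs.
Power stage down [OR]: Axle counter 2 stuck=not, Standby power supply 2 is out=not → no input occurs → does not occur.
Vital path down [AND]: Detection branch inoperative=occurs, Power stage down=not → not all inputs occur → does not occur.
Rail signal shows false clear [OR]: Track circuit lost=occurs, Interlocking logic unavailable=not, Vital path down=not → at least one input occurs → occurs.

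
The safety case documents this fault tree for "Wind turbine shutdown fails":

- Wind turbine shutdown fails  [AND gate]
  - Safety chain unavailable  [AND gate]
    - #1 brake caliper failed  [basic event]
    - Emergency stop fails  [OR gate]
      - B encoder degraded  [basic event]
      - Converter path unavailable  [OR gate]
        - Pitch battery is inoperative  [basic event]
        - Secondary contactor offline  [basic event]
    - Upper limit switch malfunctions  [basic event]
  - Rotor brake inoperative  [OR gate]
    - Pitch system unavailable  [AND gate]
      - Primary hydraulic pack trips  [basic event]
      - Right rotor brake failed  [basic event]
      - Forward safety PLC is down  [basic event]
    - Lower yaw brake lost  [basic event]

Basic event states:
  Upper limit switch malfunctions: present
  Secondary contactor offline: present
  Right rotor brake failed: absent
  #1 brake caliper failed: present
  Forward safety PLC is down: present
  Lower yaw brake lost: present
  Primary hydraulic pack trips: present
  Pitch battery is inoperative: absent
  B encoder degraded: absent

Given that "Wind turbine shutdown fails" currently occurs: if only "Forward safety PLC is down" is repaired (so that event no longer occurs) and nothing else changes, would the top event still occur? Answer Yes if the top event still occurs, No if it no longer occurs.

Yes

Counterfactual: set "Forward safety PLC is down" to not occurred.
Converter path unavailable [OR]: Pitch battery is inoperative=not, Secondary contactor offline=occurs → at least one input occurs → occurs.
Emergency stop fails [OR]: B encoder degraded=not, Converter path unavailable=occurs → at least one input occurs → occurs.
Safety chain unavailable [AND]: #1 brake caliper failed=occurs, Emergency stop fails=occurs, Upper limit switch malfunctions=occurs → all inputs occur → occurs.
Pitch system unavailable [AND]: Primary hydraulic pack trips=occurs, Right rotor brake failed=not, Forward safety PLC is down=not → not all inputs occur → does not occur.
Rotor brake inoperative [OR]: Pitch system unavailable=not, Lower yaw brake lost=occurs → at least one input occurs → occurs.
Wind turbine shutdown fails [AND]: Safety chain unavailable=occurs, Rotor brake inoperative=occurs → all inputs occur → occurs.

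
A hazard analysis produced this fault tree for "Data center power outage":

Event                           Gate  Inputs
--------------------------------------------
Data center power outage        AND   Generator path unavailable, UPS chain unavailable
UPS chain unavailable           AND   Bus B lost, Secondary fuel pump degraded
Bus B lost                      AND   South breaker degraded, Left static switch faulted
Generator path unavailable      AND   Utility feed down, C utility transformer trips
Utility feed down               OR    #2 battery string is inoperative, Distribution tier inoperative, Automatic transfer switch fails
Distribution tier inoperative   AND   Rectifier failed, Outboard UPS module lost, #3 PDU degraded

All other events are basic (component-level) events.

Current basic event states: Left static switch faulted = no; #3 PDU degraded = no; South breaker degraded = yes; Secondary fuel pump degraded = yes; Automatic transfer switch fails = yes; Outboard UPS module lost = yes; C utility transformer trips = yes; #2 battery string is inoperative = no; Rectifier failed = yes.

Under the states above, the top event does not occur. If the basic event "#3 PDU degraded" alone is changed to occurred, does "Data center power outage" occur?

Counterfactual: set "#3 PDU degraded" to occurred.
Distribution tier inoperative [AND]: Rectifier failed=occurs, Outboard UPS module lost=occurs, #3 PDU degraded=occurs → all inputs occur → occurs.
Utility feed down [OR]: #2 battery string is inoperative=not, Distribution tier inoperative=occurs, Automatic transfer switch fails=occurs → at least one input occurs → occurs.
Generator path unavailable [AND]: Utility feed down=occurs, C utility transformer trips=occurs → all inputs occur → occurs.
Bus B lost [AND]: South breaker degraded=occurs, Left static switch faulted=not → not all inputs occur → does not occur.
UPS chain unavailable [AND]: Bus B lost=not, Secondary fuel pump degraded=occurs → not all inputs occur → does not occur.
Data center power outage [AND]: Generator path unavailable=occurs, UPS chain unavailable=not → not all inputs occur → does not occur.

No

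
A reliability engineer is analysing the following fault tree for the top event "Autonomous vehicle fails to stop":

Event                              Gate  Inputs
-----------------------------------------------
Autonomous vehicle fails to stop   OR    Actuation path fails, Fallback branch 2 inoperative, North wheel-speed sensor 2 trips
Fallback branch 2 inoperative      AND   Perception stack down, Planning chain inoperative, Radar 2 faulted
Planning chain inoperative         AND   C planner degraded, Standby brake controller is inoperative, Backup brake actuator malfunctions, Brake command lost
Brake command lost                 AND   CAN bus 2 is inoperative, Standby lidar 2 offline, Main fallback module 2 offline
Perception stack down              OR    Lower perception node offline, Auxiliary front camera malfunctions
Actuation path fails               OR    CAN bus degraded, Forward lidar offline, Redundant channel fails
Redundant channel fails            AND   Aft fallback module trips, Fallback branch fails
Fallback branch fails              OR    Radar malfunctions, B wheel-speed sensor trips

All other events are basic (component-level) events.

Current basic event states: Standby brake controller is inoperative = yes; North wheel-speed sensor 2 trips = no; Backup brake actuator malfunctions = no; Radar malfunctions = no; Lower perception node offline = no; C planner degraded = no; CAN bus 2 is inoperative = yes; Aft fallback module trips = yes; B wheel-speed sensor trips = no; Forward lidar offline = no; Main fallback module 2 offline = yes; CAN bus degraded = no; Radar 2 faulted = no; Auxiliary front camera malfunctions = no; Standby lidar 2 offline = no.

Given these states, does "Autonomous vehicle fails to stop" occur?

No

Fallback branch fails [OR]: Radar malfunctions=not, B wheel-speed sensor trips=not → no input occurs → does not occur.
Redundant channel fails [AND]: Aft fallback module trips=occurs, Fallback branch fails=not → not all inputs occur → does not occur.
Actuation path fails [OR]: CAN bus degraded=not, Forward lidar offline=not, Redundant channel fails=not → no input occurs → does not occur.
Perception stack down [OR]: Lower perception node offline=not, Auxiliary front camera malfunctions=not → no input occurs → does not occur.
Brake command lost [AND]: CAN bus 2 is inoperative=occurs, Standby lidar 2 offline=not, Main fallback module 2 offline=occurs → not all inputs occur → does not occur.
Planning chain inoperative [AND]: C planner degraded=not, Standby brake controller is inoperative=occurs, Backup brake actuator malfunctions=not, Brake command lost=not → not all inputs occur → does not occur.
Fallback branch 2 inoperative [AND]: Perception stack down=not, Planning chain inoperative=not, Radar 2 faulted=not → not all inputs occur → does not occur.
Autonomous vehicle fails to stop [OR]: Actuation path fails=not, Fallback branch 2 inoperative=not, North wheel-speed sensor 2 trips=not → no input occurs → does not occur.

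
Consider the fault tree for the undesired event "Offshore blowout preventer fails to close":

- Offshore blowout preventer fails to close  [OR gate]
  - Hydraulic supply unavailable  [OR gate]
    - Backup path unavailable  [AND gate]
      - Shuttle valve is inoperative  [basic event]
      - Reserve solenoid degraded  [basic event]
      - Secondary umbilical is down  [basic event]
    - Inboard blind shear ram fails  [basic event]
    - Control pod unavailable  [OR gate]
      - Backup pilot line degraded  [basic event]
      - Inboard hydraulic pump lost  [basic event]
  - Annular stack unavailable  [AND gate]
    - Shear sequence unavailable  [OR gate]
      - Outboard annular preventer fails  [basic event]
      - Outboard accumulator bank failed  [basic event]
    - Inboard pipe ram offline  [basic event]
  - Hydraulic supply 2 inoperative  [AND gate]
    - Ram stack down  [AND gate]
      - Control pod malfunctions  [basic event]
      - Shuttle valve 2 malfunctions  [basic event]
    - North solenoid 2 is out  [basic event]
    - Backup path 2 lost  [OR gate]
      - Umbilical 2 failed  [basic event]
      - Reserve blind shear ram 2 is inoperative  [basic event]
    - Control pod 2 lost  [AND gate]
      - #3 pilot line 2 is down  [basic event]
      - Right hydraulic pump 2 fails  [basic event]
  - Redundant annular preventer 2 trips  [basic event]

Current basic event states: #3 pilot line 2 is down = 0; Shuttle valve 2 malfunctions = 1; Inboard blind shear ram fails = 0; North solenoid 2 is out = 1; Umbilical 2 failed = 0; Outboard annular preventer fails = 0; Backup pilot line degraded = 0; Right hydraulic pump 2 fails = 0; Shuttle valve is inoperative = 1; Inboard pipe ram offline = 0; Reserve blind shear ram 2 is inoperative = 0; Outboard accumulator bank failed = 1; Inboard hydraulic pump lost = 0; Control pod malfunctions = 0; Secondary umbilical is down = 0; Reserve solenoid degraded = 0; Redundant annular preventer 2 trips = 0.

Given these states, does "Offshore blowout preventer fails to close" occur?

No

Backup path unavailable [AND]: Shuttle valve is inoperative=occurs, Reserve solenoid degraded=not, Secondary umbilical is down=not → not all inputs occur → does not occur.
Control pod unavailable [OR]: Backup pilot line degraded=not, Inboard hydraulic pump lost=not → no input occurs → does not occur.
Hydraulic supply unavailable [OR]: Backup path unavailable=not, Inboard blind shear ram fails=not, Control pod unavailable=not → no input occurs → does not occur.
Shear sequence unavailable [OR]: Outboard annular preventer fails=not, Outboard accumulator bank failed=occurs → at least one input occurs → occurs.
Annular stack unavailable [AND]: Shear sequence unavailable=occurs, Inboard pipe ram offline=not → not all inputs occur → does not occur.
Ram stack down [AND]: Control pod malfunctions=not, Shuttle valve 2 malfunctions=occurs → not all inputs occur → does not occur.
Backup path 2 lost [OR]: Umbilical 2 failed=not, Reserve blind shear ram 2 is inoperative=not → no input occurs → does not occur.
Control pod 2 lost [AND]: #3 pilot line 2 is down=not, Right hydraulic pump 2 fails=not → not all inputs occur → does not occur.
Hydraulic supply 2 inoperative [AND]: Ram stack down=not, North solenoid 2 is out=occurs, Backup path 2 lost=not, Control pod 2 lost=not → not all inputs occur → does not occur.
Offshore blowout preventer fails to close [OR]: Hydraulic supply unavailable=not, Annular stack unavailable=not, Hydraulic supply 2 inoperative=not, Redundant annular preventer 2 trips=not → no input occurs → does not occur.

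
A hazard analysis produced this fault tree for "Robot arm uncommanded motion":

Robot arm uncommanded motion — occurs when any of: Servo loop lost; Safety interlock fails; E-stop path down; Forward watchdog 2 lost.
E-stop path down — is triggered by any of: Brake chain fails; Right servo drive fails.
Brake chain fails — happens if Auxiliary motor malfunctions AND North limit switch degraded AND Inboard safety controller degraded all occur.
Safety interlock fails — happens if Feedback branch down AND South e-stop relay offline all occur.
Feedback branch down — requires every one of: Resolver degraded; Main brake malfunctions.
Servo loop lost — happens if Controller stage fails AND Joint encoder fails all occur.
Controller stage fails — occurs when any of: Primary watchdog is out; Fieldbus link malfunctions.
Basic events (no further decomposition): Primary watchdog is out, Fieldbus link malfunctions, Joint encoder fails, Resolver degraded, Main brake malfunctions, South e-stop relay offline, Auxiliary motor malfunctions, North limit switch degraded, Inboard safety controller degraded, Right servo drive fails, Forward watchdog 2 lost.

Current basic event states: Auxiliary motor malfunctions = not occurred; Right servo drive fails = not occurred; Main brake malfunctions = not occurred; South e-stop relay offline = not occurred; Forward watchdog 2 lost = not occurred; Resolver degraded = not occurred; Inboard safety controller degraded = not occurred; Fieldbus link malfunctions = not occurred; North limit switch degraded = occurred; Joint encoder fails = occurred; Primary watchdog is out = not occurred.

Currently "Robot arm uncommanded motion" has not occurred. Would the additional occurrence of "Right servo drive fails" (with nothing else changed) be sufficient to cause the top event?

Counterfactual: set "Right servo drive fails" to occurred.
Controller stage fails [OR]: Primary watchdog is out=not, Fieldbus link malfunctions=not → no input occurs → does not occur.
Servo loop lost [AND]: Controller stage fails=not, Joint encoder fails=occurs → not all inputs occur → does not occur.
Feedback branch down [AND]: Resolver degraded=not, Main brake malfunctions=not → not all inputs occur → does not occur.
Safety interlock fails [AND]: Feedback branch down=not, South e-stop relay offline=not → not all inputs occur → does not occur.
Brake chain fails [AND]: Auxiliary motor malfunctions=not, North limit switch degraded=occurs, Inboard safety controller degraded=not → not all inputs occur → does not occur.
E-stop path down [OR]: Brake chain fails=not, Right servo drive fails=occurs → at least one input occurs → occurs.
Robot arm uncommanded motion [OR]: Servo loop lost=not, Safety interlock fails=not, E-stop path down=occurs, Forward watchdog 2 lost=not → at least one input occurs → occurs.

Yes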